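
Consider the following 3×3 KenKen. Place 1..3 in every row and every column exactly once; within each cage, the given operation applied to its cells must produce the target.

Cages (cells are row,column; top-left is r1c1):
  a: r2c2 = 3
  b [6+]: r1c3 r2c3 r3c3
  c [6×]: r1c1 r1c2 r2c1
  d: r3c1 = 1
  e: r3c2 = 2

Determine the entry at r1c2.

Cage a is a single given cell; hence r2c2 = 3.
D is a freebie; hence r3c1 = 1.
Cage e is a single given cell, which forces r3c2 = 2.
2 is placed in row 3, which forces r3c3 = 3.
The 3 cells of cage c must have product 6, so r1c1 = 3.
2 is placed in column 2; hence r1c2 = 1.
Row 1 now contains 1, which forces r1c3 = 2.
Column 1 already has 1, so r2c1 = 2.
2 is placed in column 3; hence r2c3 = 1.
Filled in: 3 1 2 / 2 3 1 / 1 2 3.

1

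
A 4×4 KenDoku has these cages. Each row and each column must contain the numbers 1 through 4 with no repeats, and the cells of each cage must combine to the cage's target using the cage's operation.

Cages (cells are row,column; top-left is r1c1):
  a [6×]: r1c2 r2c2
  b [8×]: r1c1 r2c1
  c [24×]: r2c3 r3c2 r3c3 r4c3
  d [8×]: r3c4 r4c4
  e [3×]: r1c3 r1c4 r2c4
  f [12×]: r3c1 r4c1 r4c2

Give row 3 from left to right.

3 1 2 4

Cage e has product 3, which forces r1c3 = 1.
Cage e needs product 3, so r1c4 = 3.
Cage e has product 3, leaving r2c4 = 1.
Row 1 now contains 3, which forces r1c2 = 2.
Cage a needs two cells with product 6, which forces r2c2 = 3.
The 4 cells of cage c must have product 24, which forces r3c2 = 1.
Column 2 now contains 1, leaving r4c2 = 4.
Row 4 now contains 4, leaving r4c4 = 2.
Row 1 already has 2, leaving r1c1 = 4.
Cage b's pair has product 8; hence r2c1 = 2.
Row 2 already has 2, so r2c3 = 4.
The 3 cells of cage f must have product 12, so r3c1 = 3.
Column 3 already has 4, so r3c3 = 2.
Column 4 already has 2, so r3c4 = 4.
Cage f needs product 12; hence r4c1 = 1.
Row 4 now contains 2, which forces r4c3 = 3.
Completed grid: 4 2 1 3 / 2 3 4 1 / 3 1 2 4 / 1 4 3 2.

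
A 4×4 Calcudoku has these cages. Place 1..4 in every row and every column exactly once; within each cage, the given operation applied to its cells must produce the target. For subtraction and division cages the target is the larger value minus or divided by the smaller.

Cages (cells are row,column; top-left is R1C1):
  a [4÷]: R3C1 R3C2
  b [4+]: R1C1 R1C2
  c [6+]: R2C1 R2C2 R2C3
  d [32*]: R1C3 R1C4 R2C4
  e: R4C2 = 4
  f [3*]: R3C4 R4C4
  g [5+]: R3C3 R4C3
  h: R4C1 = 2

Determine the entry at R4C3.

3

The 3 cells of cage d must have product 32, which forces R1C3 = 4.
Cage d needs product 32, leaving R1C4 = 2.
Cage d needs product 32, leaving R2C4 = 4.
Cage h is given, leaving R4C1 = 2.
Cage e is given, so R4C2 = 4.
Cage a needs two cells with quotient 4, so R3C1 = 4.
Column 2 already has 4, leaving R3C2 = 1.
The two cells of cage g must have sum 5; hence R3C3 = 2.
Row 3 already has 1, so R3C4 = 3.
Cage g needs two cells with sum 5; hence R4C3 = 3.
Column 4 already has 3, which forces R4C4 = 1.
The two cells of cage b must have sum 4, so R1C1 = 1.
Column 2 now contains 1, which forces R1C2 = 3.
Cage c has sum 6; hence R2C1 = 3.
Cage c has sum 6, leaving R2C2 = 2.
Column 3 already has 3, which forces R2C3 = 1.
Completed grid: 1 3 4 2 / 3 2 1 4 / 4 1 2 3 / 2 4 3 1.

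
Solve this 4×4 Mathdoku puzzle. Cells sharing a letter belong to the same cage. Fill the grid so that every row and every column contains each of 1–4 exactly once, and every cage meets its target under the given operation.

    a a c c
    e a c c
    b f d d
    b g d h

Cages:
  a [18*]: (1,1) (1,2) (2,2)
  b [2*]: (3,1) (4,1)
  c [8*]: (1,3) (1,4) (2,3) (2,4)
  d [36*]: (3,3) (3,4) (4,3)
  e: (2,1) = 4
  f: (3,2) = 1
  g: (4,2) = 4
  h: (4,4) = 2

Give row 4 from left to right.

The 3 cells of cage a must have product 18, leaving (1,1) = 3.
Cage a needs product 18, leaving (1,2) = 2.
E is a freebie; hence (2,1) = 4.
Cage a needs product 18, which forces (2,2) = 3.
Cage f is a single given cell; hence (3,2) = 1.
The 3 cells of cage d must have product 36; hence (3,3) = 4.
Cage d needs product 36; hence (3,4) = 3.
Cage g is a single given cell, which forces (4,2) = 4.
Cage d has product 36, leaving (4,3) = 3.
Cage h is given, which forces (4,4) = 2.
Column 3 now contains 4; hence (1,3) = 1.
The 4 cells of cage c must have product 8; hence (1,4) = 4.
The 4 cells of cage c must have product 8, which forces (2,3) = 2.
Column 4 already has 2, leaving (2,4) = 1.
1 is placed in row 3, leaving (3,1) = 2.
Row 4 now contains 2, so (4,1) = 1.
The full grid is 3 2 1 4 / 4 3 2 1 / 2 1 4 3 / 1 4 3 2.

1 4 3 2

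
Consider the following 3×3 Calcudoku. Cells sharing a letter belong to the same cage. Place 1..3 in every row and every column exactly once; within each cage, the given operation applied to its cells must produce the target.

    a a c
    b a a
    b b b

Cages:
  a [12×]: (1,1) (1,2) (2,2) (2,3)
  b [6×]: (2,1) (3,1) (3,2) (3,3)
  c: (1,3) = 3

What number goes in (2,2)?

3

Cage c is given, leaving (1,3) = 3.
Cage b needs product 6, leaving (2,1) = 1.
Row 2 already has 1, which forces (2,3) = 2.
Column 3 already has 2, which forces (3,3) = 1.
Column 1 already has 1, leaving (1,1) = 2.
Cage a has product 12, leaving (1,2) = 1.
Row 2 already has 2, so (2,2) = 3.
Column 1 already has 2, which forces (3,1) = 3.
3 is placed in column 2, which forces (3,2) = 2.
Completed grid: 2 1 3 / 1 3 2 / 3 2 1.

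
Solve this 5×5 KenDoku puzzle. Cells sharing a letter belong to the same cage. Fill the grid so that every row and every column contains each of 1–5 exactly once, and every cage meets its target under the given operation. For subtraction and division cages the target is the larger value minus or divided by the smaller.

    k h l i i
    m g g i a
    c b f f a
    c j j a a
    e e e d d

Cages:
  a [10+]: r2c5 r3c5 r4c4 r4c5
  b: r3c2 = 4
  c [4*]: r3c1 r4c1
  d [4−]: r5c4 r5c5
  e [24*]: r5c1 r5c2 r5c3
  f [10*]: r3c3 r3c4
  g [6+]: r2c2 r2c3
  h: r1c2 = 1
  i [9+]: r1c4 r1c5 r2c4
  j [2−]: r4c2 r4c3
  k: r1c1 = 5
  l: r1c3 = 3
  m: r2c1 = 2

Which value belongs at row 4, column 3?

Cage k is a single given cell, leaving r1c1 = 5.
Cage h is given, which forces r1c2 = 1.
Cage l is given, so r1c3 = 3.
Cage m is given, leaving r2c1 = 2.
Cage b is a single given cell; hence r3c2 = 4.
Column 2 already has 4, which forces r2c2 = 5.
Cage g's pair has sum 6, leaving r2c3 = 1.
Cage i has sum 9, leaving r2c4 = 3.
Row 2 now contains 3; hence r2c5 = 4.
Row 3 now contains 4; hence r3c1 = 1.
Cage c needs two cells with product 4, leaving r4c1 = 4.
Row 4 now contains 4, leaving r4c3 = 5.
Column 1 now contains 4, leaving r5c1 = 3.
Row 5 already has 3, so r5c2 = 2.
Row 5 already has 2, leaving r5c3 = 4.
Cage i has sum 9, which forces r1c4 = 4.
Column 5 already has 4; hence r1c5 = 2.
Column 3 now contains 5, so r3c3 = 2.
Cage f needs two cells with product 10, which forces r3c4 = 5.
Column 5 now contains 2, which forces r3c5 = 3.
Column 2 now contains 2, so r4c2 = 3.
Column 5 already has 3, leaving r4c5 = 1.
Column 4 now contains 5; hence r5c4 = 1.
1 is placed in column 5, which forces r5c5 = 5.
Row 4 now contains 1, leaving r4c4 = 2.
Completed grid: 5 1 3 4 2 / 2 5 1 3 4 / 1 4 2 5 3 / 4 3 5 2 1 / 3 2 4 1 5.

5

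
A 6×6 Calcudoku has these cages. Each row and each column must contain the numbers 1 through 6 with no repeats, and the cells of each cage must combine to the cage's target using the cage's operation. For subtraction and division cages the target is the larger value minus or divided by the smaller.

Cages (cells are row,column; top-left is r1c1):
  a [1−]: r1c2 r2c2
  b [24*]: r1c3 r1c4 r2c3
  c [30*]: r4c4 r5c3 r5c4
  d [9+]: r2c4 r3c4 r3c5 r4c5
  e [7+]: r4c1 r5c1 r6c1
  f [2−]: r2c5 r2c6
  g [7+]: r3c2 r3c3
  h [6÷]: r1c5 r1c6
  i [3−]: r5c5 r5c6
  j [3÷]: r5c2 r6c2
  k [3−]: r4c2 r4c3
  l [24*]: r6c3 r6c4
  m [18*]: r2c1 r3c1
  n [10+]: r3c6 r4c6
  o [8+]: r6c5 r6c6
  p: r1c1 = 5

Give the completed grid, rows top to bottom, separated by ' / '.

Cage p is a single given cell; hence r1c1 = 5.
The two cells of cage h must have quotient 6; hence r1c5 = 6.
The pair r3c6/r4c6 in column 6 holds {4, 6}, leaving r1c6 = 1.
In row 2, 6 can only go at r2c1, so r2c1 = 6.
6 is placed in column 1; hence r3c1 = 3.
In row 5, 4 can only go at r5c1, so r5c1 = 4.
The 3 cells of cage c must have product 30, so r4c4 = 5.
In row 5, 3 can only go at r5c2, so r5c2 = 3.
Cage j's pair has quotient 3, so r6c2 = 1.
The two cells of cage a must have difference 1, so r1c2 = 4.
Column 2 already has 1, leaving r2c2 = 5.
Cage e needs sum 7, which forces r4c1 = 1.
4 is placed in column 2; hence r4c2 = 6.
1 is placed in row 4; hence r4c3 = 3.
Row 4 already has 6, so r4c6 = 4.
1 is placed in row 6, which forces r6c1 = 2.
3 is placed in column 3; hence r1c3 = 2.
Cage b has product 24, which forces r1c4 = 3.
The 3 cells of cage b must have product 24, leaving r2c3 = 4.
Row 2 now contains 4, which forces r2c5 = 1.
Column 2 already has 6, which forces r3c2 = 2.
Cage g's pair has sum 7, leaving r3c3 = 5.
Column 5 already has 1, so r3c5 = 4.
Column 6 already has 4, leaving r3c6 = 6.
4 is placed in row 4, which forces r4c5 = 2.
Column 5 already has 2, leaving r5c5 = 5.
Row 5 now contains 5, so r5c6 = 2.
4 is placed in column 3, so r6c3 = 6.
Row 6 now contains 6, leaving r6c4 = 4.
Column 5 already has 5; hence r6c5 = 3.
Row 6 now contains 3, so r6c6 = 5.
Row 2 already has 1, so r2c4 = 2.
Column 6 already has 2; hence r2c6 = 3.
Row 3 already has 4, which forces r3c4 = 1.
Column 3 now contains 6; hence r5c3 = 1.
The 3 cells of cage c must have product 30, which forces r5c4 = 6.

5 4 2 3 6 1 / 6 5 4 2 1 3 / 3 2 5 1 4 6 / 1 6 3 5 2 4 / 4 3 1 6 5 2 / 2 1 6 4 3 5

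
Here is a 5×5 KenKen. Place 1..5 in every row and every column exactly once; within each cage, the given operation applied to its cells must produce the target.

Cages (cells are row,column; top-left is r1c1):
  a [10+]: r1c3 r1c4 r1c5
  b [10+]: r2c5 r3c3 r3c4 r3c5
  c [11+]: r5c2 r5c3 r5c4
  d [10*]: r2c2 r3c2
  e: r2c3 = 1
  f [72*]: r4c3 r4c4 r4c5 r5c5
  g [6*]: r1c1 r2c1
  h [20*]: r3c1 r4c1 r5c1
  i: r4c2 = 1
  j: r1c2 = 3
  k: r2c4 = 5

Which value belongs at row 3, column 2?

5

Cage j is a single given cell, which forces r1c2 = 3.
E is a freebie, leaving r2c3 = 1.
Cage k is a single given cell; hence r2c4 = 5.
I is a freebie; hence r4c2 = 1.
Cage f has product 72, leaving r5c5 = 3.
Row 1 now contains 3, so r1c1 = 2.
The two cells of cage g must have product 6, so r2c1 = 3.
5 is placed in row 2; hence r2c2 = 2.
Row 2 already has 2; hence r2c5 = 4.
The two cells of cage d must have product 10; hence r3c2 = 5.
4 is placed in column 5, which forces r4c5 = 2.
5 is placed in column 2, so r5c2 = 4.
Row 5 now contains 4, leaving r5c4 = 2.
The 4 cells of cage b must have sum 10; hence r3c3 = 2.
The 4 cells of cage b must have sum 10, leaving r3c4 = 3.
2 is placed in column 5, which forces r3c5 = 1.
3 is placed in column 4, which forces r4c4 = 4.
Row 5 now contains 2; hence r5c3 = 5.
5 is placed in column 3, which forces r1c3 = 4.
4 is placed in column 4; hence r1c4 = 1.
Column 5 now contains 1, so r1c5 = 5.
Row 3 already has 1, so r3c1 = 4.
Row 4 already has 4, so r4c1 = 5.
Row 4 already has 4, so r4c3 = 3.
Row 5 now contains 5, so r5c1 = 1.
Filled in: 2 3 4 1 5 / 3 2 1 5 4 / 4 5 2 3 1 / 5 1 3 4 2 / 1 4 5 2 3.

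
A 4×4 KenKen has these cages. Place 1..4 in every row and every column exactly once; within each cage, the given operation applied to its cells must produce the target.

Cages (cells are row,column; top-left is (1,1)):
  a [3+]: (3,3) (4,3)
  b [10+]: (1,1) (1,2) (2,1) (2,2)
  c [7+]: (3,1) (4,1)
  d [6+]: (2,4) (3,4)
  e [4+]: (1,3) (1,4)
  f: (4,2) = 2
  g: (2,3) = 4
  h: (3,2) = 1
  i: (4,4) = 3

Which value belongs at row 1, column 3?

3

Cage g is given, so (2,3) = 4.
4 is placed in row 2, leaving (2,4) = 2.
Cage h is a single given cell, leaving (3,2) = 1.
1 is placed in row 3, which forces (3,3) = 2.
Column 4 already has 2, which forces (3,4) = 4.
F is a freebie, so (4,2) = 2.
Column 3 already has 2, so (4,3) = 1.
I is a freebie, so (4,4) = 3.
Cage b has sum 10, which forces (1,1) = 2.
The 4 cells of cage b must have sum 10, so (1,2) = 4.
Column 3 already has 1, so (1,3) = 3.
3 is placed in column 4, so (1,4) = 1.
The 4 cells of cage b must have sum 10, leaving (2,1) = 1.
1 is placed in column 2, leaving (2,2) = 3.
Row 3 already has 4; hence (3,1) = 3.
3 is placed in row 4, so (4,1) = 4.
Filled in: 2 4 3 1 / 1 3 4 2 / 3 1 2 4 / 4 2 1 3.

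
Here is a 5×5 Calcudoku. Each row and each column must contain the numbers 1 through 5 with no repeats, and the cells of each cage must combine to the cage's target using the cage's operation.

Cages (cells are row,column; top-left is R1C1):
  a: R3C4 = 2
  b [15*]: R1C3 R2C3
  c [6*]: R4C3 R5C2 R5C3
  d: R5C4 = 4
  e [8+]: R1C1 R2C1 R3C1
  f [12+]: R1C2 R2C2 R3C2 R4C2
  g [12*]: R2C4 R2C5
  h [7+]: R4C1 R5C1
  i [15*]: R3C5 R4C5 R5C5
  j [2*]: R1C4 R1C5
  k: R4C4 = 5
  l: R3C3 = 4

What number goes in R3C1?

3

Cage l is a single given cell, so R3C3 = 4.
Cage a is given, so R3C4 = 2.
Cage k is a single given cell; hence R4C4 = 5.
Cage d is a single given cell, which forces R5C4 = 4.
2 is placed in column 4; hence R1C4 = 1.
Cage j's pair has product 2; hence R1C5 = 2.
Column 4 now contains 4, which forces R2C4 = 3.
Cage g's pair has product 12, so R2C5 = 4.
The two cells of cage b must have product 15, so R1C3 = 3.
Row 2 now contains 3; hence R2C3 = 5.
Cage c needs product 6, which forces R5C2 = 3.
Cage h needs two cells with sum 7; hence R4C1 = 2.
Row 4 already has 2; hence R4C3 = 1.
1 is placed in row 4; hence R4C5 = 3.
Row 5 now contains 3, so R5C1 = 5.
Column 3 now contains 1, so R5C3 = 2.
Row 5 already has 5; hence R5C5 = 1.
Column 1 now contains 5, leaving R1C1 = 4.
The 4 cells of cage f must have sum 12, which forces R1C2 = 5.
Column 1 now contains 2, so R2C1 = 1.
The 4 cells of cage f must have sum 12, leaving R2C2 = 2.
The 3 cells of cage e must have sum 8; hence R3C1 = 3.
Cage f has sum 12, which forces R3C2 = 1.
Column 5 now contains 1, which forces R3C5 = 5.
1 is placed in row 4, leaving R4C2 = 4.
The full grid is 4 5 3 1 2 / 1 2 5 3 4 / 3 1 4 2 5 / 2 4 1 5 3 / 5 3 2 4 1.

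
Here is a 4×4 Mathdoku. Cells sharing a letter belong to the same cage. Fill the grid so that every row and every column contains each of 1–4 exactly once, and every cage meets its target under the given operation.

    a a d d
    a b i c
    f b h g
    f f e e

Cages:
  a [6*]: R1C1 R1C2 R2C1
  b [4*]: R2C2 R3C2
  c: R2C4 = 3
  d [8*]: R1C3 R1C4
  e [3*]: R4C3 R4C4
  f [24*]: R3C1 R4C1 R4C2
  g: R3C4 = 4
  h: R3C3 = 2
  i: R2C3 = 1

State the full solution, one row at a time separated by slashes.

I is a freebie, leaving R2C3 = 1.
Cage c is a single given cell, so R2C4 = 3.
Cage h is a single given cell; hence R3C3 = 2.
G is a freebie, which forces R3C4 = 4.
1 is placed in column 3, which forces R4C3 = 3.
Column 4 already has 3; hence R4C4 = 1.
2 is placed in column 3, so R1C3 = 4.
Column 4 already has 4, leaving R1C4 = 2.
Row 2 now contains 3, which forces R2C1 = 2.
1 is placed in row 2, leaving R2C2 = 4.
Row 3 already has 4, leaving R3C1 = 3.
Row 3 already has 4, leaving R3C2 = 1.
Column 1 now contains 2, leaving R4C1 = 4.
4 is placed in column 2, which forces R4C2 = 2.
Column 1 now contains 3, which forces R1C1 = 1.
1 is placed in column 2, so R1C2 = 3.

1 3 4 2 / 2 4 1 3 / 3 1 2 4 / 4 2 3 1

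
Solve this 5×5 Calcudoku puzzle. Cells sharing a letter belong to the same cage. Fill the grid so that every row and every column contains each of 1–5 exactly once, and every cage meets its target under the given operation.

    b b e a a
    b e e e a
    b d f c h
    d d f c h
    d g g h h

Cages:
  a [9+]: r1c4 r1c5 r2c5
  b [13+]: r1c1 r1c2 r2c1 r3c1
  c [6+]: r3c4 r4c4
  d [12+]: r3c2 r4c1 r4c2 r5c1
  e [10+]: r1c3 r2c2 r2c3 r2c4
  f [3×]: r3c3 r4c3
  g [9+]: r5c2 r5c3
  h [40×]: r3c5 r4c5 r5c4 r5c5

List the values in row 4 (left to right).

The only place for 3 in row 5 is r5c1.
The only place for 3 in column 4 is r2c4.
Cage a needs sum 9, which forces r1c5 = 3.
The 4 cells of cage e must have sum 10, so r2c2 = 1.
Row 2 already has 1, which forces r2c5 = 2.
2 is placed in column 5; hence r5c5 = 1.
The 4 cells of cage e must have sum 10, leaving r1c3 = 2.
Cage a needs sum 9, which forces r1c4 = 4.
Row 2 now contains 2, which forces r2c3 = 4.
4 is placed in column 3; hence r5c3 = 5.
1 is placed in row 5; hence r5c4 = 2.
Cage b has sum 13; hence r1c1 = 1.
Row 1 now contains 2, which forces r1c2 = 5.
Row 2 already has 4, leaving r2c1 = 5.
Cage b needs sum 13, leaving r3c1 = 2.
Column 1 now contains 2, so r4c1 = 4.
Row 4 already has 4, leaving r4c5 = 5.
Row 5 already has 5, which forces r5c2 = 4.
Column 2 already has 4, which forces r3c2 = 3.
Row 3 already has 3, leaving r3c3 = 1.
Cage c's pair has sum 6, so r3c4 = 5.
5 is placed in column 5, leaving r3c5 = 4.
Cage d needs sum 12, leaving r4c2 = 2.
1 is placed in column 3, leaving r4c3 = 3.
Row 4 already has 5, leaving r4c4 = 1.
The full grid is 1 5 2 4 3 / 5 1 4 3 2 / 2 3 1 5 4 / 4 2 3 1 5 / 3 4 5 2 1.

4 2 3 1 5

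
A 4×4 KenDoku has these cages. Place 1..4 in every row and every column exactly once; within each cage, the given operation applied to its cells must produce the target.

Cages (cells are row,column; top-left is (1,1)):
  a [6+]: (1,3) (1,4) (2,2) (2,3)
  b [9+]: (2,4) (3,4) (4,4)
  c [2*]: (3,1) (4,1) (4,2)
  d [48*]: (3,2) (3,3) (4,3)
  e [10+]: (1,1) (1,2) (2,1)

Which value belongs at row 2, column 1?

3

Cage c has product 2, so (3,1) = 1.
Cage d needs product 48; hence (3,2) = 4.
Cage d has product 48, which forces (3,3) = 3.
Row 3 already has 3, so (3,4) = 2.
Cage c has product 2, which forces (4,1) = 2.
Cage c needs product 2, so (4,2) = 1.
The 3 cells of cage d must have product 48, so (4,3) = 4.
4 is placed in row 4, leaving (4,4) = 3.
Column 1 already has 2, leaving (1,1) = 4.
Column 2 already has 4, so (1,2) = 3.
The 4 cells of cage a must have sum 6, leaving (1,3) = 2.
Column 4 already has 2, which forces (1,4) = 1.
Cage e has sum 10, which forces (2,1) = 3.
1 is placed in column 2, leaving (2,2) = 2.
Cage a has sum 6, so (2,3) = 1.
Column 4 already has 3, so (2,4) = 4.
Filled in: 4 3 2 1 / 3 2 1 4 / 1 4 3 2 / 2 1 4 3.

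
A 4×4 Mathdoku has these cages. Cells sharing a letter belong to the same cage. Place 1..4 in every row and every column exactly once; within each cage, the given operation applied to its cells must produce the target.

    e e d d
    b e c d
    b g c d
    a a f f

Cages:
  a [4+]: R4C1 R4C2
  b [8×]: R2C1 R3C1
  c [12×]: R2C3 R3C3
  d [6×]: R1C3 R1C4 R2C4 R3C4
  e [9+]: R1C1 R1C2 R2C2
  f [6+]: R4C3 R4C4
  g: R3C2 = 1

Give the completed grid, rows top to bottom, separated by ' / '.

3 4 1 2 / 4 2 3 1 / 2 1 4 3 / 1 3 2 4

Cage d needs product 6, which forces R1C3 = 1.
G is a freebie; hence R3C2 = 1.
Column 2 now contains 1, so R4C2 = 3.
The 3 cells of cage e must have sum 9, leaving R1C1 = 3.
Row 1 now contains 3; hence R1C4 = 2.
Cage d has product 6; hence R2C4 = 1.
2 is placed in column 4, which forces R3C4 = 3.
Row 4 now contains 3; hence R4C1 = 1.
2 is placed in column 4; hence R4C4 = 4.
2 is placed in row 1; hence R1C2 = 4.
The 3 cells of cage e must have sum 9, leaving R2C2 = 2.
Cage c's pair has product 12; hence R2C3 = 3.
3 is placed in row 3, so R3C3 = 4.
4 is placed in row 4; hence R4C3 = 2.
Row 2 now contains 2; hence R2C1 = 4.
Row 3 now contains 4, so R3C1 = 2.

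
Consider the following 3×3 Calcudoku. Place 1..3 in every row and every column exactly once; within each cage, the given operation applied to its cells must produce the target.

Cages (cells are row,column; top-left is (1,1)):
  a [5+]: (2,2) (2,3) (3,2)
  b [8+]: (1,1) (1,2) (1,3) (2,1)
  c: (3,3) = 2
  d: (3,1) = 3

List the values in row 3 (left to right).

Cage b needs sum 8; hence (2,1) = 2.
Row 2 now contains 2; hence (2,3) = 1.
Cage d is given; hence (3,1) = 3.
C is a freebie, leaving (3,3) = 2.
Column 1 now contains 3, leaving (1,1) = 1.
Cage b has sum 8, so (1,2) = 2.
2 is placed in column 3, leaving (1,3) = 3.
Row 2 already has 1; hence (2,2) = 3.
Row 3 now contains 2, so (3,2) = 1.
The full grid is 1 2 3 / 2 3 1 / 3 1 2.

3 1 2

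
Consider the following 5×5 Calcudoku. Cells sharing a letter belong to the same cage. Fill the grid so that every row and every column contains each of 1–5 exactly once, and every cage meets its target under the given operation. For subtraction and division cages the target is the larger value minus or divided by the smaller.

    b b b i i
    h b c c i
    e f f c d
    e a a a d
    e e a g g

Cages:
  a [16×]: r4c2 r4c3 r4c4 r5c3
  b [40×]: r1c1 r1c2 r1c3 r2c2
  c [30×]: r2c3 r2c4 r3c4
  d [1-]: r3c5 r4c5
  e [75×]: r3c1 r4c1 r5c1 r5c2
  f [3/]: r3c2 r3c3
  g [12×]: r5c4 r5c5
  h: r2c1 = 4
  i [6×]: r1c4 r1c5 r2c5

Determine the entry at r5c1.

1

H is a freebie, so r2c1 = 4.
Cage e needs product 75, so r5c2 = 5.
The 4 cells of cage a must have product 16; hence r5c3 = 2.
In row 3, 4 can only go at r3c5, so r3c5 = 4.
The two cells of cage g must have product 12, leaving r5c4 = 4.
4 is placed in column 5; hence r5c5 = 3.
Cage i has product 6, so r1c4 = 3.
Column 5 already has 3, so r4c5 = 5.
Row 5 now contains 3, which forces r5c1 = 1.
Cage c has product 30, which forces r2c3 = 3.
Cage e needs product 75, which forces r3c1 = 5.
Column 3 now contains 3, so r3c3 = 1.
Row 3 already has 5, which forces r3c4 = 2.
Row 4 now contains 5; hence r4c1 = 3.
Column 3 already has 1, leaving r4c3 = 4.
2 is placed in column 4, which forces r4c4 = 1.
5 is placed in column 1, so r1c1 = 2.
Cage b needs product 40, so r1c2 = 4.
4 is placed in column 3; hence r1c3 = 5.
Row 1 already has 2, leaving r1c5 = 1.
The 4 cells of cage b must have product 40, so r2c2 = 1.
2 is placed in column 4, leaving r2c4 = 5.
Column 5 already has 1, leaving r2c5 = 2.
1 is placed in row 3; hence r3c2 = 3.
Row 4 already has 1, so r4c2 = 2.
Filled in: 2 4 5 3 1 / 4 1 3 5 2 / 5 3 1 2 4 / 3 2 4 1 5 / 1 5 2 4 3.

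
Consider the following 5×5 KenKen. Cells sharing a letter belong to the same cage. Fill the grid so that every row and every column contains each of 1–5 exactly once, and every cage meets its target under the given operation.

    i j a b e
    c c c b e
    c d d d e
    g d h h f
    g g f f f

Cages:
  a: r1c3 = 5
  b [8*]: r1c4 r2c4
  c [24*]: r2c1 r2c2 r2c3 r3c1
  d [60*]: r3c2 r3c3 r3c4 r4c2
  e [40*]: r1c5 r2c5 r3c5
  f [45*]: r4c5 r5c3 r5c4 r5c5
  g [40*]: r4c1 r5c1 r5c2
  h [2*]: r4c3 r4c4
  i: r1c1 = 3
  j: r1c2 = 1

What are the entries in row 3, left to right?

Cage i is a single given cell, leaving r1c1 = 3.
Cage j is given; hence r1c2 = 1.
Cage a is a single given cell; hence r1c3 = 5.
Cage f has product 45; hence r4c5 = 3.
Row 2 needs a 5, and only r2c5 is open for it.
The 4 cells of cage f must have product 45, so r5c3 = 3.
The 4 cells of cage f must have product 45, which forces r5c4 = 5.
Column 5 already has 5, so r5c5 = 1.
Cage c has product 24; hence r2c2 = 3.
The 3 cells of cage g must have product 40; hence r4c1 = 5.
Cage d needs product 60, which forces r3c2 = 5.
The 4 cells of cage d must have product 60; hence r3c4 = 3.
Row 4 needs a 4, and only r4c2 is open for it.
Cage d has product 60, which forces r3c3 = 1.
1 is placed in column 3, which forces r4c3 = 2.
Row 4 now contains 2, which forces r4c4 = 1.
Cage g has product 40, so r5c1 = 4.
Column 2 already has 4; hence r5c2 = 2.
Cage c needs product 24, which forces r2c1 = 1.
Column 3 now contains 2, so r2c3 = 4.
Row 2 already has 4; hence r2c4 = 2.
Column 1 already has 4, which forces r3c1 = 2.
2 is placed in row 3; hence r3c5 = 4.
Column 4 already has 2; hence r1c4 = 4.
4 is placed in column 5, leaving r1c5 = 2.
Filled in: 3 1 5 4 2 / 1 3 4 2 5 / 2 5 1 3 4 / 5 4 2 1 3 / 4 2 3 5 1.

2 5 1 3 4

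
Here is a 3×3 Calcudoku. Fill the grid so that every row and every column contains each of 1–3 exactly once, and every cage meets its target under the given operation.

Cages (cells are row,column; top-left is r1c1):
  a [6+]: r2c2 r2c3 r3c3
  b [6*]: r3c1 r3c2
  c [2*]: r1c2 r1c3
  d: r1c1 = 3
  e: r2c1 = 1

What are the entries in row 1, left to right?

D is a freebie, so r1c1 = 3.
Cage e is given; hence r2c1 = 1.
3 is placed in column 1, leaving r3c1 = 2.
Row 3 now contains 2, which forces r3c2 = 3.
Row 3 now contains 3, leaving r3c3 = 1.
Cage c needs two cells with product 2, which forces r1c2 = 1.
Column 3 already has 1, leaving r1c3 = 2.
Column 2 already has 3, which forces r2c2 = 2.
The 3 cells of cage a must have sum 6, leaving r2c3 = 3.
The full grid is 3 1 2 / 1 2 3 / 2 3 1.

3 1 2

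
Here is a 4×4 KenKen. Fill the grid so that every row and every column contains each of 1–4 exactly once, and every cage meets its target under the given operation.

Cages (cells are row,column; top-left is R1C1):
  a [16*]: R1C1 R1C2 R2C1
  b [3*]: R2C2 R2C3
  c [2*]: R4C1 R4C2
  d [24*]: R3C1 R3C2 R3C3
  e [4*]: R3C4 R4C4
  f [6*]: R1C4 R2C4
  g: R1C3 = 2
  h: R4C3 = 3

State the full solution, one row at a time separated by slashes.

Cage g is a single given cell, which forces R1C3 = 2.
Row 1 now contains 2, so R1C4 = 3.
3 is placed in column 4, leaving R2C4 = 2.
Cage h is a single given cell, which forces R4C3 = 3.
The 3 cells of cage a must have product 16, which forces R1C1 = 1.
Row 1 now contains 2; hence R1C2 = 4.
2 is placed in row 2, so R2C1 = 4.
Cage b's pair has product 3, leaving R2C2 = 3.
Column 3 already has 3, leaving R2C3 = 1.
Column 2 already has 3, leaving R3C2 = 2.
Column 3 already has 3, which forces R3C3 = 4.
4 is placed in row 3; hence R3C4 = 1.
Column 1 now contains 1; hence R4C1 = 2.
Column 2 now contains 2, which forces R4C2 = 1.
Column 4 now contains 1; hence R4C4 = 4.
Row 3 now contains 2, leaving R3C1 = 3.

1 4 2 3 / 4 3 1 2 / 3 2 4 1 / 2 1 3 4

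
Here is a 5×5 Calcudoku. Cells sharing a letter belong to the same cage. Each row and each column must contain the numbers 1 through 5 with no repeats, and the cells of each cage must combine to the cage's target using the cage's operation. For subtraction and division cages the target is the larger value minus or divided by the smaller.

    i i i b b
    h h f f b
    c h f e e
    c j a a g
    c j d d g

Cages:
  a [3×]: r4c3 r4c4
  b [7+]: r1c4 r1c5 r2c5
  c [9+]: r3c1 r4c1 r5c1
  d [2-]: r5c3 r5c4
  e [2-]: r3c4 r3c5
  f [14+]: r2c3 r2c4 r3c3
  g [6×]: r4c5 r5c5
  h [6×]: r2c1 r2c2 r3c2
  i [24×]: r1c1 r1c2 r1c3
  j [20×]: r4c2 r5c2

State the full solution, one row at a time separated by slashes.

The 3 cells of cage f must have sum 14, so r2c3 = 4.
The 3 cells of cage f must have sum 14; hence r2c4 = 5.
The 3 cells of cage f must have sum 14, which forces r3c3 = 5.
In row 1, 5 can only go at r1c5, so r1c5 = 5.
Cage b has sum 7, leaving r1c4 = 1.
Cage b has sum 7, which forces r2c5 = 1.
Column 4 now contains 1, which forces r4c4 = 3.
Row 4 now contains 3; hence r4c5 = 2.
Column 4 already has 3, which forces r5c4 = 4.
Column 5 already has 2, leaving r5c5 = 3.
Cage c has sum 9, so r3c1 = 3.
Cage h needs product 6, so r3c2 = 1.
4 is placed in column 4, which forces r3c4 = 2.
3 is placed in column 5, so r3c5 = 4.
Cage j needs two cells with product 20, so r4c2 = 4.
Row 4 now contains 3, leaving r4c3 = 1.
Row 5 already has 4, leaving r5c2 = 5.
The two cells of cage d must have difference 2, which forces r5c3 = 2.
Cage i needs product 24, leaving r1c1 = 4.
The 3 cells of cage i must have product 24, so r1c2 = 2.
2 is placed in column 3, so r1c3 = 3.
3 is placed in column 1; hence r2c1 = 2.
The 3 cells of cage h must have product 6; hence r2c2 = 3.
Row 4 now contains 1; hence r4c1 = 5.
Row 5 now contains 2, leaving r5c1 = 1.

4 2 3 1 5 / 2 3 4 5 1 / 3 1 5 2 4 / 5 4 1 3 2 / 1 5 2 4 3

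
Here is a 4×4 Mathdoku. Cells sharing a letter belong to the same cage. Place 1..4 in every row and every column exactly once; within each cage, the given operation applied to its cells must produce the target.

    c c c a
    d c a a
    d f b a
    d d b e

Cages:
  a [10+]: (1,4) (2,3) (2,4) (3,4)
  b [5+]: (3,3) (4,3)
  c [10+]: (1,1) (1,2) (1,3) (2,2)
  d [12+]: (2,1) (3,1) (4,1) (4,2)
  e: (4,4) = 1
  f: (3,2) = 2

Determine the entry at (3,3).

F is a freebie, which forces (3,2) = 2.
E is a freebie, leaving (4,4) = 1.
Cage a needs sum 10, leaving (2,3) = 1.
Column 3 already has 1, which forces (3,3) = 3.
Row 3 now contains 3; hence (3,4) = 4.
Cage d has sum 12, so (2,1) = 4.
Row 2 already has 4, so (2,2) = 3.
Row 2 already has 3, so (2,4) = 2.
Row 3 already has 4, so (3,1) = 1.
Cage d has sum 12, so (4,1) = 3.
Cage d has sum 12, leaving (4,2) = 4.
Cage b needs two cells with sum 5, which forces (4,3) = 2.
Column 1 already has 3; hence (1,1) = 2.
4 is placed in column 2, so (1,2) = 1.
Column 3 already has 2; hence (1,3) = 4.
Column 4 already has 2, which forces (1,4) = 3.
Filled in: 2 1 4 3 / 4 3 1 2 / 1 2 3 4 / 3 4 2 1.

3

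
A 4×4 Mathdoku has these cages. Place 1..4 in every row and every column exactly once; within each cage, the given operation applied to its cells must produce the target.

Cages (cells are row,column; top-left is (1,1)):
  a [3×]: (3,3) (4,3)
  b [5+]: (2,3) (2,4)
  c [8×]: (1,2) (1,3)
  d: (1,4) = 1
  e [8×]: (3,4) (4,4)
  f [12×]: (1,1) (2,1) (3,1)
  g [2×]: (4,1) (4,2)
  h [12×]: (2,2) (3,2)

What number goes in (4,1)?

2

D is a freebie, so (1,4) = 1.
Row 1 needs a 3, and only (1,1) is open for it.
The only place for 2 in row 3 is (3,4).
Column 4 already has 2, so (4,4) = 4.
The two cells of cage b must have sum 5; hence (2,3) = 2.
Column 4 now contains 4, leaving (2,4) = 3.
Cage c's pair has product 8, leaving (1,2) = 2.
Column 3 already has 2; hence (1,3) = 4.
Row 2 now contains 3; hence (2,2) = 4.
The two cells of cage h must have product 12, which forces (3,2) = 3.
Row 3 already has 3, leaving (3,3) = 1.
Column 2 now contains 2, which forces (4,2) = 1.
Column 3 already has 1, so (4,3) = 3.
4 is placed in row 2, which forces (2,1) = 1.
1 is placed in row 3, so (3,1) = 4.
Row 4 now contains 1; hence (4,1) = 2.
Completed grid: 3 2 4 1 / 1 4 2 3 / 4 3 1 2 / 2 1 3 4.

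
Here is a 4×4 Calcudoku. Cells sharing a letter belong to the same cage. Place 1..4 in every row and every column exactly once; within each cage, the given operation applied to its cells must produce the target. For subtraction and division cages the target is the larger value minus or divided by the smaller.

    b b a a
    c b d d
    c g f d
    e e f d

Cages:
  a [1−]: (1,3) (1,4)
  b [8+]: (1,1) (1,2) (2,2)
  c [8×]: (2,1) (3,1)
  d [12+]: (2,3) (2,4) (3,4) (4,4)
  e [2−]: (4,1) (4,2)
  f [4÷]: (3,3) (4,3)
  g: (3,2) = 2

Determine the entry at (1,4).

1

Cage g is a single given cell, so (3,2) = 2.
Cage c needs two cells with product 8, so (2,1) = 2.
Row 3 already has 2, leaving (3,1) = 4.
Row 3 already has 4; hence (3,3) = 1.
1 is placed in row 3; hence (3,4) = 3.
Column 3 now contains 1, which forces (4,3) = 4.
Column 3 already has 4, which forces (2,3) = 3.
The 4 cells of cage d must have sum 12; hence (2,4) = 4.
Cage d has sum 12, leaving (4,4) = 2.
Cage b needs sum 8, which forces (1,1) = 3.
Cage b has sum 8, leaving (1,2) = 4.
Column 3 now contains 3, which forces (1,3) = 2.
Column 4 now contains 2, so (1,4) = 1.
Row 2 now contains 4, which forces (2,2) = 1.
3 is placed in column 1, so (4,1) = 1.
1 is placed in column 2, leaving (4,2) = 3.
Completed grid: 3 4 2 1 / 2 1 3 4 / 4 2 1 3 / 1 3 4 2.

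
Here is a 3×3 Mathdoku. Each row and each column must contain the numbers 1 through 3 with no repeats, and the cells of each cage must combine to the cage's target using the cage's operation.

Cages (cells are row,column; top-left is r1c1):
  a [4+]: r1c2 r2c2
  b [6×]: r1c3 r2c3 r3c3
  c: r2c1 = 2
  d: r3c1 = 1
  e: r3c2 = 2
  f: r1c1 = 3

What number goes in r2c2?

3

Cage f is a single given cell; hence r1c1 = 3.
3 is placed in row 1, which forces r1c2 = 1.
1 is placed in row 1, which forces r1c3 = 2.
Cage c is a single given cell, leaving r2c1 = 2.
1 is placed in column 2; hence r2c2 = 3.
Row 2 now contains 3, so r2c3 = 1.
Cage d is a single given cell, so r3c1 = 1.
Cage e is a single given cell, leaving r3c2 = 2.
1 is placed in column 3, so r3c3 = 3.
Completed grid: 3 1 2 / 2 3 1 / 1 2 3.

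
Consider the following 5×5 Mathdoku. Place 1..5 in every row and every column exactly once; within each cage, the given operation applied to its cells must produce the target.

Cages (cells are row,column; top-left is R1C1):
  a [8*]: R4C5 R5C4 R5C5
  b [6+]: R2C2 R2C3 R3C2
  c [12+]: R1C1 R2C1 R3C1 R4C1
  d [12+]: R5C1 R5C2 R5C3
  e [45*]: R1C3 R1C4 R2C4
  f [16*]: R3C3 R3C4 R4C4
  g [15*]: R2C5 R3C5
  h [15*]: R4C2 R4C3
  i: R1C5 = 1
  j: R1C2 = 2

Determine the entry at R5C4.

1

Cage j is a single given cell, which forces R1C2 = 2.
Cage e needs product 45, which forces R1C3 = 3.
The 3 cells of cage e must have product 45; hence R1C4 = 5.
I is a freebie, so R1C5 = 1.
Cage e needs product 45, leaving R2C4 = 3.
3 is placed in row 2, so R2C5 = 5.
Column 5 now contains 5, leaving R3C5 = 3.
Column 3 now contains 3; hence R4C3 = 5.
Column 3 now contains 5; hence R5C3 = 4.
Row 5 already has 4, so R5C5 = 2.
1 is placed in row 1; hence R1C1 = 4.
The 3 cells of cage b must have sum 6; hence R2C2 = 4.
Cage b has sum 6, so R2C3 = 1.
Cage c has sum 12, which forces R3C1 = 5.
Row 3 already has 3, so R3C2 = 1.
Column 3 already has 4; hence R3C3 = 2.
Cage f needs product 16, leaving R3C4 = 4.
Row 4 now contains 5; hence R4C2 = 3.
Cage f has product 16; hence R4C4 = 2.
2 is placed in column 5, leaving R4C5 = 4.
Column 1 already has 5; hence R5C1 = 3.
Column 2 already has 3, leaving R5C2 = 5.
Row 5 now contains 2, so R5C4 = 1.
Row 2 already has 1, so R2C1 = 2.
Row 4 now contains 2; hence R4C1 = 1.
Filled in: 4 2 3 5 1 / 2 4 1 3 5 / 5 1 2 4 3 / 1 3 5 2 4 / 3 5 4 1 2.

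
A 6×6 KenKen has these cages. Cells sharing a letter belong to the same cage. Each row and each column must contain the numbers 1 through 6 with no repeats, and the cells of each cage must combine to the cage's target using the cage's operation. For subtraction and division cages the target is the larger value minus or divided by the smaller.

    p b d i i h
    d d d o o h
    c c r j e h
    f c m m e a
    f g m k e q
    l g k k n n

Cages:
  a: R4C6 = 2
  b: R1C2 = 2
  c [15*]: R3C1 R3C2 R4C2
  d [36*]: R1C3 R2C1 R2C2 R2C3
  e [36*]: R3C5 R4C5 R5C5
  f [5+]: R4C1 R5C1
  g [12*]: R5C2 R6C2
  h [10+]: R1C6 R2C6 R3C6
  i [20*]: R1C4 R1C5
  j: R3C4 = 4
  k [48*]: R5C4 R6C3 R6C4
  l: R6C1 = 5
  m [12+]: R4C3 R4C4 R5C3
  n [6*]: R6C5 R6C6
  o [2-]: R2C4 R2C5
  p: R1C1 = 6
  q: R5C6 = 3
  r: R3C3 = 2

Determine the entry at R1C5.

4

Cage p is a single given cell; hence R1C1 = 6.
B is a freebie, so R1C2 = 2.
R is a freebie; hence R3C3 = 2.
Cage j is given; hence R3C4 = 4.
Cage a is given, leaving R4C6 = 2.
Q is a freebie; hence R5C6 = 3.
L is a freebie, which forces R6C1 = 5.
Column 4 already has 4; hence R1C4 = 5.
Cage i needs two cells with product 20, which forces R1C5 = 4.
Row 1 already has 4, leaving R1C6 = 1.
Column 6 now contains 1, leaving R3C6 = 5.
Cage g needs two cells with product 12; hence R5C2 = 4.
The 3 cells of cage e must have product 36, so R5C5 = 2.
The two cells of cage g must have product 12, so R6C2 = 3.
The 3 cells of cage k must have product 48, leaving R6C3 = 4.
Column 6 now contains 1, so R6C6 = 6.
Row 1 now contains 1; hence R1C3 = 3.
Cage d needs product 36, so R2C1 = 2.
Column 6 now contains 5, leaving R2C6 = 4.
The 3 cells of cage c must have product 15, leaving R3C1 = 3.
3 is placed in column 2, which forces R3C2 = 1.
Row 3 already has 3, leaving R3C5 = 6.
Cage f needs two cells with sum 5; hence R4C1 = 4.
The 3 cells of cage c must have product 15, so R4C2 = 5.
Column 5 already has 6, leaving R4C5 = 3.
Row 5 already has 2, so R5C1 = 1.
Row 5 already has 2, which forces R5C4 = 6.
Row 6 now contains 6, which forces R6C4 = 2.
Row 6 now contains 6; hence R6C5 = 1.
Column 2 already has 1; hence R2C2 = 6.
Cage d needs product 36, so R2C3 = 1.
Cage o needs two cells with difference 2, so R2C4 = 3.
Column 5 now contains 1, leaving R2C5 = 5.
Cage m needs sum 12, leaving R4C3 = 6.
6 is placed in column 4, so R4C4 = 1.
Row 5 now contains 6, so R5C3 = 5.
Filled in: 6 2 3 5 4 1 / 2 6 1 3 5 4 / 3 1 2 4 6 5 / 4 5 6 1 3 2 / 1 4 5 6 2 3 / 5 3 4 2 1 6.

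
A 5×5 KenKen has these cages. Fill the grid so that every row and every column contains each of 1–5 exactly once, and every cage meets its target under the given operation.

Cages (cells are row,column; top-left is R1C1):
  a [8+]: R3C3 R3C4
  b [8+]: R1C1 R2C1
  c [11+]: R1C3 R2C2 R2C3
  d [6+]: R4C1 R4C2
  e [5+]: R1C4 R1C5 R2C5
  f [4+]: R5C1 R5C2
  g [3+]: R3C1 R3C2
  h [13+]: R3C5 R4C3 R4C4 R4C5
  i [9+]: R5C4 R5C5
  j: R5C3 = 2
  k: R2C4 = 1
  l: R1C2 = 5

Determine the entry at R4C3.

1

Cage l is given, which forces R1C2 = 5.
Cage k is a single given cell, leaving R2C4 = 1.
Row 2 already has 1, so R2C5 = 2.
Cage j is a single given cell; hence R5C3 = 2.
Row 1 already has 5, which forces R1C1 = 3.
Row 1 already has 3, which forces R1C3 = 4.
1 is placed in column 4; hence R1C4 = 2.
The 3 cells of cage e must have sum 5, which forces R1C5 = 1.
The two cells of cage b must have sum 8, so R2C1 = 5.
Row 2 now contains 5, leaving R2C3 = 3.
3 is placed in column 3, leaving R3C3 = 5.
5 is placed in row 3, leaving R3C4 = 3.
Row 3 already has 3, leaving R3C5 = 4.
Column 3 already has 5, leaving R4C3 = 1.
Column 1 now contains 3; hence R5C1 = 1.
1 is placed in row 5, so R5C2 = 3.
4 is placed in column 5, leaving R5C5 = 5.
3 is placed in row 2, so R2C2 = 4.
Column 1 now contains 1, so R3C1 = 2.
The two cells of cage g must have sum 3; hence R3C2 = 1.
Column 1 already has 2; hence R4C1 = 4.
Column 2 already has 4, which forces R4C2 = 2.
Cage h needs sum 13, which forces R4C4 = 5.
5 is placed in column 5, leaving R4C5 = 3.
5 is placed in row 5, leaving R5C4 = 4.
The full grid is 3 5 4 2 1 / 5 4 3 1 2 / 2 1 5 3 4 / 4 2 1 5 3 / 1 3 2 4 5.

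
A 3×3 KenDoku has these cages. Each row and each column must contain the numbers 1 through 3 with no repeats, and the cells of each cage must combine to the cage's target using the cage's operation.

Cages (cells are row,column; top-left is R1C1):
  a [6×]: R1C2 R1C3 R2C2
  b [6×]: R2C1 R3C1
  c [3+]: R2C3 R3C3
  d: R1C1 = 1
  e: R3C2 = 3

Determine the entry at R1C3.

3

D is a freebie, leaving R1C1 = 1.
E is a freebie, so R3C2 = 3.
Column 2 already has 3, so R1C2 = 2.
The 3 cells of cage a must have product 6, so R1C3 = 3.
The two cells of cage b must have product 6, leaving R2C1 = 3.
The 3 cells of cage a must have product 6; hence R2C2 = 1.
Row 2 now contains 1, leaving R2C3 = 2.
Row 3 now contains 3; hence R3C1 = 2.
2 is placed in column 3; hence R3C3 = 1.
Filled in: 1 2 3 / 3 1 2 / 2 3 1.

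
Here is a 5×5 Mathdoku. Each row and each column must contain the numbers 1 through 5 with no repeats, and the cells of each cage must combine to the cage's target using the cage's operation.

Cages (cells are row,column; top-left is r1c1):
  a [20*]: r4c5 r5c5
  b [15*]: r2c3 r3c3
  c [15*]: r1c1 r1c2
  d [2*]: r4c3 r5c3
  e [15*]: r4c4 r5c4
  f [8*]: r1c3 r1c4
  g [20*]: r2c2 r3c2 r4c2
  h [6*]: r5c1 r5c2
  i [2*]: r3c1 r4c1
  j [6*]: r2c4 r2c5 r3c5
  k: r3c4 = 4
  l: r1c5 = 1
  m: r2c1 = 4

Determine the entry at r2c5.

Cage l is a single given cell, so r1c5 = 1.
M is a freebie, so r2c1 = 4.
K is a freebie, leaving r3c4 = 4.
Cage f's pair has product 8, which forces r1c3 = 4.
Column 4 already has 4, which forces r1c4 = 2.
Cage j needs product 6; hence r2c4 = 1.
The 3 cells of cage g must have product 20, which forces r4c2 = 4.
4 is placed in row 4, so r4c5 = 5.
Column 5 now contains 5, leaving r5c5 = 4.
Row 2 now contains 1; hence r2c2 = 5.
Row 2 now contains 5; hence r2c3 = 3.
Row 2 already has 3, so r2c5 = 2.
Cage g has product 20, which forces r3c2 = 1.
3 is placed in column 3, which forces r3c3 = 5.
Column 5 now contains 2, leaving r3c5 = 3.
Row 4 already has 5, which forces r4c4 = 3.
Cage e's pair has product 15, leaving r5c4 = 5.
Cage c needs two cells with product 15, leaving r1c1 = 5.
5 is placed in column 2; hence r1c2 = 3.
Row 3 now contains 1, which forces r3c1 = 2.
Cage i needs two cells with product 2; hence r4c1 = 1.
1 is placed in row 4, which forces r4c3 = 2.
Column 1 already has 2, leaving r5c1 = 3.
Column 2 now contains 3, so r5c2 = 2.
Column 3 now contains 2, leaving r5c3 = 1.
Filled in: 5 3 4 2 1 / 4 5 3 1 2 / 2 1 5 4 3 / 1 4 2 3 5 / 3 2 1 5 4.

2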